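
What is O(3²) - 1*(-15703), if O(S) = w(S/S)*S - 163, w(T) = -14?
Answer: 15414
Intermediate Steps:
O(S) = -163 - 14*S (O(S) = -14*S - 163 = -163 - 14*S)
O(3²) - 1*(-15703) = (-163 - 14*3²) - 1*(-15703) = (-163 - 14*9) + 15703 = (-163 - 126) + 15703 = -289 + 15703 = 15414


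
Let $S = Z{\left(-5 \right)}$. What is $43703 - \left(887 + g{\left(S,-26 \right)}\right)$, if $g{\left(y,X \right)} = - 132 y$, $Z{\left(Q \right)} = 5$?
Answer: $43476$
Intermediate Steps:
$S = 5$
$43703 - \left(887 + g{\left(S,-26 \right)}\right) = 43703 - \left(887 - 660\right) = 43703 - 227 = 43476$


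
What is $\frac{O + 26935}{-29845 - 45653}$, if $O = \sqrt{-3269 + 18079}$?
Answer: $- \frac{26935}{75498} - \frac{\sqrt{14810}}{75498} \approx -0.35838$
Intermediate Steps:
$O = \sqrt{14810} \approx 121.7$
$\frac{O + 26935}{-29845 - 45653} = \frac{\sqrt{14810} + 26935}{-29845 - 45653} = \frac{26935 + \sqrt{14810}}{-75498} = \left(26935 + \sqrt{14810}\right) \left(- \frac{1}{75498}\right) = - \frac{26935}{75498} - \frac{\sqrt{14810}}{75498}$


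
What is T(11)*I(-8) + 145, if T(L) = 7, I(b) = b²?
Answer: 593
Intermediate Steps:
T(11)*I(-8) + 145 = 7*(-8)² + 145 = 7*64 + 145 = 448 + 145 = 593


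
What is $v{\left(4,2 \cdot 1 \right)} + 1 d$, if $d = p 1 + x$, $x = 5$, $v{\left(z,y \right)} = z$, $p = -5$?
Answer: $4$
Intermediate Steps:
$d = 0$ ($d = \left(-5\right) 1 + 5 = -5 + 5 = 0$)
$v{\left(4,2 \cdot 1 \right)} + 1 d = 4 + 1 \cdot 0 = 4 + 0 = 4$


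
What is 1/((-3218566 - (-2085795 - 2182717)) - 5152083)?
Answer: -1/4102137 ≈ -2.4378e-7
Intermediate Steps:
1/((-3218566 - (-2085795 - 2182717)) - 5152083) = 1/((-3218566 - 1*(-4268512)) - 5152083) = 1/((-3218566 + 4268512) - 5152083) = 1/(1049946 - 5152083) = 1/(-4102137) = -1/4102137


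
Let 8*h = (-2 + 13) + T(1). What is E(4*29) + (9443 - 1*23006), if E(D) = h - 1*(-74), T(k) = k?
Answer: -26975/2 ≈ -13488.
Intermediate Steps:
h = 3/2 (h = ((-2 + 13) + 1)/8 = (11 + 1)/8 = (⅛)*12 = 3/2 ≈ 1.5000)
E(D) = 151/2 (E(D) = 3/2 - 1*(-74) = 3/2 + 74 = 151/2)
E(4*29) + (9443 - 1*23006) = 151/2 + (9443 - 1*23006) = 151/2 + (9443 - 23006) = 151/2 - 13563 = -26975/2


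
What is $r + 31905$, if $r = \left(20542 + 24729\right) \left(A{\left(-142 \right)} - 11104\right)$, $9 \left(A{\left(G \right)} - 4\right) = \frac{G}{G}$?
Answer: $- \frac{4522240484}{9} \approx -5.0247 \cdot 10^{8}$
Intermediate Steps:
$A{\left(G \right)} = \frac{37}{9}$ ($A{\left(G \right)} = 4 + \frac{G \frac{1}{G}}{9} = 4 + \frac{1}{9} \cdot 1 = 4 + \frac{1}{9} = \frac{37}{9}$)
$r = - \frac{4522527629}{9}$ ($r = \left(20542 + 24729\right) \left(\frac{37}{9} - 11104\right) = 45271 \left(- \frac{99899}{9}\right) = - \frac{4522527629}{9} \approx -5.025 \cdot 10^{8}$)
$r + 31905 = - \frac{4522527629}{9} + 31905 = - \frac{4522240484}{9}$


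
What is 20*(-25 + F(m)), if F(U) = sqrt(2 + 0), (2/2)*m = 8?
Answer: -500 + 20*sqrt(2) ≈ -471.72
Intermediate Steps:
m = 8
F(U) = sqrt(2)
20*(-25 + F(m)) = 20*(-25 + sqrt(2)) = -500 + 20*sqrt(2)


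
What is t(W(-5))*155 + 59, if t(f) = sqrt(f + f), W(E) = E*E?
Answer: 59 + 775*sqrt(2) ≈ 1155.0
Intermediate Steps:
W(E) = E**2
t(f) = sqrt(2)*sqrt(f) (t(f) = sqrt(2*f) = sqrt(2)*sqrt(f))
t(W(-5))*155 + 59 = (sqrt(2)*sqrt((-5)**2))*155 + 59 = (sqrt(2)*sqrt(25))*155 + 59 = (sqrt(2)*5)*155 + 59 = (5*sqrt(2))*155 + 59 = 775*sqrt(2) + 59 = 59 + 775*sqrt(2)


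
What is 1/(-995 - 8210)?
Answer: -1/9205 ≈ -0.00010864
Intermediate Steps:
1/(-995 - 8210) = 1/(-9205) = -1/9205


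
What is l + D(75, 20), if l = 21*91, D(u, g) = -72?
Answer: 1839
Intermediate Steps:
l = 1911
l + D(75, 20) = 1911 - 72 = 1839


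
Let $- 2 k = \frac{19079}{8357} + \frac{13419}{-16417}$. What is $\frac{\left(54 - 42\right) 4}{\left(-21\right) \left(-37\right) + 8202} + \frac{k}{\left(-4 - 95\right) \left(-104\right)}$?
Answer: $\frac{253413081163}{48043736783289} \approx 0.0052746$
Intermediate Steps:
$k = - \frac{100538680}{137196869}$ ($k = - \frac{\frac{19079}{8357} + \frac{13419}{-16417}}{2} = - \frac{19079 \cdot \frac{1}{8357} + 13419 \left(- \frac{1}{16417}\right)}{2} = - \frac{\frac{19079}{8357} - \frac{13419}{16417}}{2} = \left(- \frac{1}{2}\right) \frac{201077360}{137196869} = - \frac{100538680}{137196869} \approx -0.73281$)
$\frac{\left(54 - 42\right) 4}{\left(-21\right) \left(-37\right) + 8202} + \frac{k}{\left(-4 - 95\right) \left(-104\right)} = \frac{\left(54 - 42\right) 4}{\left(-21\right) \left(-37\right) + 8202} - \frac{100538680}{137196869 \left(-4 - 95\right) \left(-104\right)} = \frac{12 \cdot 4}{777 + 8202} - \frac{100538680}{137196869 \left(\left(-99\right) \left(-104\right)\right)} = \frac{48}{8979} - \frac{100538680}{137196869 \cdot 10296} = 48 \cdot \frac{1}{8979} - \frac{1142485}{16052033673} = \frac{16}{2993} - \frac{1142485}{16052033673} = \frac{253413081163}{48043736783289}$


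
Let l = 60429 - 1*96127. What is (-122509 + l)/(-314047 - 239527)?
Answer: 22601/79082 ≈ 0.28579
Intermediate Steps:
l = -35698 (l = 60429 - 96127 = -35698)
(-122509 + l)/(-314047 - 239527) = (-122509 - 35698)/(-314047 - 239527) = -158207/(-553574) = -158207*(-1/553574) = 22601/79082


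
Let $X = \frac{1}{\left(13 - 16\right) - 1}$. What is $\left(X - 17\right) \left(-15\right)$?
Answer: $\frac{1035}{4} \approx 258.75$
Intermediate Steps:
$X = - \frac{1}{4}$ ($X = \frac{1}{-3 - 1} = \frac{1}{-4} = - \frac{1}{4} \approx -0.25$)
$\left(X - 17\right) \left(-15\right) = \left(- \frac{1}{4} - 17\right) \left(-15\right) = \left(- \frac{69}{4}\right) \left(-15\right) = \frac{1035}{4}$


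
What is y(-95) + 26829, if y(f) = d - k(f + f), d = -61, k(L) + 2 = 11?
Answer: 26759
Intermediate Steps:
k(L) = 9 (k(L) = -2 + 11 = 9)
y(f) = -70 (y(f) = -61 - 1*9 = -61 - 9 = -70)
y(-95) + 26829 = -70 + 26829 = 26759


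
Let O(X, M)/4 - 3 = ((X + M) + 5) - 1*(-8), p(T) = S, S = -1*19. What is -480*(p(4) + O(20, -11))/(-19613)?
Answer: 38880/19613 ≈ 1.9824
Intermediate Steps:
S = -19
p(T) = -19
O(X, M) = 64 + 4*M + 4*X (O(X, M) = 12 + 4*(((X + M) + 5) - 1*(-8)) = 12 + 4*(((M + X) + 5) + 8) = 12 + 4*((5 + M + X) + 8) = 12 + 4*(13 + M + X) = 12 + (52 + 4*M + 4*X) = 64 + 4*M + 4*X)
-480*(p(4) + O(20, -11))/(-19613) = -480*(-19 + (64 + 4*(-11) + 4*20))/(-19613) = -480*(-19 + (64 - 44 + 80))*(-1/19613) = -480*(-19 + 100)*(-1/19613) = -480*81*(-1/19613) = -38880*(-1/19613) = 38880/19613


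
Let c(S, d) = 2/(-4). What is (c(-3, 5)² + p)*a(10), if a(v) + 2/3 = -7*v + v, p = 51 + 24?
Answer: -27391/6 ≈ -4565.2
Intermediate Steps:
c(S, d) = -½ (c(S, d) = 2*(-¼) = -½)
p = 75
a(v) = -⅔ - 6*v (a(v) = -⅔ + (-7*v + v) = -⅔ - 6*v)
(c(-3, 5)² + p)*a(10) = ((-½)² + 75)*(-⅔ - 6*10) = (¼ + 75)*(-⅔ - 60) = (301/4)*(-182/3) = -27391/6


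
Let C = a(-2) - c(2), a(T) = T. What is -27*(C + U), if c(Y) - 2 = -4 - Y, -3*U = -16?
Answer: -198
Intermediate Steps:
U = 16/3 (U = -⅓*(-16) = 16/3 ≈ 5.3333)
c(Y) = -2 - Y (c(Y) = 2 + (-4 - Y) = -2 - Y)
C = 2 (C = -2 - (-2 - 1*2) = -2 - (-2 - 2) = -2 - 1*(-4) = -2 + 4 = 2)
-27*(C + U) = -27*(2 + 16/3) = -27*22/3 = -198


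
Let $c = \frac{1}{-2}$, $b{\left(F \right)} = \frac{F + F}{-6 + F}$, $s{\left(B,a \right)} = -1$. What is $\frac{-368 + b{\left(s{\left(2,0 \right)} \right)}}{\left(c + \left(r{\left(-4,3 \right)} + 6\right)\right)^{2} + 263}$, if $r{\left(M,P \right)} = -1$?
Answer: $- \frac{936}{721} \approx -1.2982$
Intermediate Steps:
$b{\left(F \right)} = \frac{2 F}{-6 + F}$
$c = - \frac{1}{2} \approx -0.5$
$\frac{-368 + b{\left(s{\left(2,0 \right)} \right)}}{\left(c + \left(r{\left(-4,3 \right)} + 6\right)\right)^{2} + 263} = \frac{-368 + 2 \left(-1\right) \frac{1}{-6 - 1}}{\left(- \frac{1}{2} + \left(-1 + 6\right)\right)^{2} + 263} = \frac{-368 + 2 \left(-1\right) \frac{1}{-7}}{\left(- \frac{1}{2} + 5\right)^{2} + 263} = \frac{-368 + 2 \left(-1\right) \left(- \frac{1}{7}\right)}{\left(\frac{9}{2}\right)^{2} + 263} = \frac{-368 + \frac{2}{7}}{\frac{81}{4} + 263} = - \frac{2574}{7 \cdot \frac{1133}{4}} = \left(- \frac{2574}{7}\right) \frac{4}{1133} = - \frac{936}{721}$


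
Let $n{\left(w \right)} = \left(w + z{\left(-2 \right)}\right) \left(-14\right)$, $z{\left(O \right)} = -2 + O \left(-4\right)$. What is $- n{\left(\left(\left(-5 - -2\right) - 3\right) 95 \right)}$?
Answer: $-7896$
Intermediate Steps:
$z{\left(O \right)} = -2 - 4 O$
$n{\left(w \right)} = -84 - 14 w$ ($n{\left(w \right)} = \left(w - -6\right) \left(-14\right) = \left(w + \left(-2 + 8\right)\right) \left(-14\right) = \left(w + 6\right) \left(-14\right) = \left(6 + w\right) \left(-14\right) = -84 - 14 w$)
$- n{\left(\left(\left(-5 - -2\right) - 3\right) 95 \right)} = - (-84 - 14 \left(\left(-5 - -2\right) - 3\right) 95) = - (-84 - 14 \left(\left(-5 + 2\right) - 3\right) 95) = - (-84 - 14 \left(-3 - 3\right) 95) = - (-84 - 14 \left(\left(-6\right) 95\right)) = - (-84 - -7980) = - (-84 + 7980) = \left(-1\right) 7896 = -7896$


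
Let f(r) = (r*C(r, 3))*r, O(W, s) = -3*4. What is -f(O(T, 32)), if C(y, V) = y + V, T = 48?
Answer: 1296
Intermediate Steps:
C(y, V) = V + y
O(W, s) = -12
f(r) = r²*(3 + r) (f(r) = (r*(3 + r))*r = r²*(3 + r))
-f(O(T, 32)) = -(-12)²*(3 - 12) = -144*(-9) = -1*(-1296) = 1296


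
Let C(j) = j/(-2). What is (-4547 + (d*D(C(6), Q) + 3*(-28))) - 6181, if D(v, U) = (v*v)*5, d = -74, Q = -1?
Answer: -14142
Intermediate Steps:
C(j) = -j/2 (C(j) = j*(-½) = -j/2)
D(v, U) = 5*v² (D(v, U) = v²*5 = 5*v²)
(-4547 + (d*D(C(6), Q) + 3*(-28))) - 6181 = (-4547 + (-370*(-½*6)² + 3*(-28))) - 6181 = (-4547 + (-370*(-3)² - 84)) - 6181 = (-4547 + (-370*9 - 84)) - 6181 = (-4547 + (-74*45 - 84)) - 6181 = (-4547 + (-3330 - 84)) - 6181 = (-4547 - 3414) - 6181 = -7961 - 6181 = -14142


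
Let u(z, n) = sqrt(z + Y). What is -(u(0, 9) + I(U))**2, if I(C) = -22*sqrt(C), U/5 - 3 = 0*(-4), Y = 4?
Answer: -7264 + 88*sqrt(15) ≈ -6923.2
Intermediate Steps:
u(z, n) = sqrt(4 + z) (u(z, n) = sqrt(z + 4) = sqrt(4 + z))
U = 15 (U = 15 + 5*(0*(-4)) = 15 + 5*0 = 15 + 0 = 15)
-(u(0, 9) + I(U))**2 = -(sqrt(4 + 0) - 22*sqrt(15))**2 = -(sqrt(4) - 22*sqrt(15))**2 = -(2 - 22*sqrt(15))**2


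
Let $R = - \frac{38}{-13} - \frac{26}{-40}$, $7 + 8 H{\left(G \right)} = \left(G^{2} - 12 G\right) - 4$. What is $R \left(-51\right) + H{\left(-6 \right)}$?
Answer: $- \frac{88453}{520} \approx -170.1$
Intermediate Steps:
$H{\left(G \right)} = - \frac{11}{8} - \frac{3 G}{2} + \frac{G^{2}}{8}$ ($H{\left(G \right)} = - \frac{7}{8} + \frac{\left(G^{2} - 12 G\right) - 4}{8} = - \frac{7}{8} + \frac{-4 + G^{2} - 12 G}{8} = - \frac{7}{8} - \left(\frac{1}{2} - \frac{G^{2}}{8} + \frac{3 G}{2}\right) = - \frac{11}{8} - \frac{3 G}{2} + \frac{G^{2}}{8}$)
$R = \frac{929}{260}$ ($R = \left(-38\right) \left(- \frac{1}{13}\right) - - \frac{13}{20} = \frac{38}{13} + \frac{13}{20} = \frac{929}{260} \approx 3.5731$)
$R \left(-51\right) + H{\left(-6 \right)} = \frac{929}{260} \left(-51\right) - \left(- \frac{61}{8} - \frac{9}{2}\right) = - \frac{47379}{260} + \left(- \frac{11}{8} + 9 + \frac{1}{8} \cdot 36\right) = - \frac{47379}{260} + \left(- \frac{11}{8} + 9 + \frac{9}{2}\right) = - \frac{47379}{260} + \frac{97}{8} = - \frac{88453}{520}$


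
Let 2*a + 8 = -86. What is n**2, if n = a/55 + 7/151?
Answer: 45050944/68973025 ≈ 0.65317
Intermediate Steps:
a = -47 (a = -4 + (1/2)*(-86) = -4 - 43 = -47)
n = -6712/8305 (n = -47/55 + 7/151 = -6712/8305 ≈ -0.80819)
n**2 = (-6712/8305)**2 = 45050944/68973025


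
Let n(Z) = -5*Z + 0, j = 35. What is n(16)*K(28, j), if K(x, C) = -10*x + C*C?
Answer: -75600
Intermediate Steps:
K(x, C) = C² - 10*x (K(x, C) = -10*x + C² = C² - 10*x)
n(Z) = -5*Z
n(16)*K(28, j) = (-5*16)*(35² - 10*28) = -80*(1225 - 280) = -80*945 = -75600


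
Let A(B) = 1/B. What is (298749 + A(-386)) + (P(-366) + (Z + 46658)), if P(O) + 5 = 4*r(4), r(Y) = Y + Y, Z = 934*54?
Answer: 152805819/386 ≈ 3.9587e+5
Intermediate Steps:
Z = 50436
r(Y) = 2*Y
P(O) = 27 (P(O) = -5 + 4*(2*4) = -5 + 4*8 = -5 + 32 = 27)
(298749 + A(-386)) + (P(-366) + (Z + 46658)) = (298749 + 1/(-386)) + (27 + (50436 + 46658)) = (298749 - 1/386) + (27 + 97094) = 115317113/386 + 97121 = 152805819/386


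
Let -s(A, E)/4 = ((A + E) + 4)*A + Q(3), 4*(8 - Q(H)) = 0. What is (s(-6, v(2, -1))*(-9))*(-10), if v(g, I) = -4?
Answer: -15840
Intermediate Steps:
Q(H) = 8 (Q(H) = 8 - 1/4*0 = 8 + 0 = 8)
s(A, E) = -32 - 4*A*(4 + A + E) (s(A, E) = -4*(((A + E) + 4)*A + 8) = -4*((4 + A + E)*A + 8) = -4*(A*(4 + A + E) + 8) = -4*(8 + A*(4 + A + E)) = -32 - 4*A*(4 + A + E))
(s(-6, v(2, -1))*(-9))*(-10) = ((-32 - 16*(-6) - 4*(-6)**2 - 4*(-6)*(-4))*(-9))*(-10) = ((-32 + 96 - 4*36 - 96)*(-9))*(-10) = ((-32 + 96 - 144 - 96)*(-9))*(-10) = -176*(-9)*(-10) = 1584*(-10) = -15840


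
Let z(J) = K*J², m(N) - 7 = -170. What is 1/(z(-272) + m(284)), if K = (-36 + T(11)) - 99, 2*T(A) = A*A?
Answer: -1/5511971 ≈ -1.8142e-7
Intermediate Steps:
m(N) = -163 (m(N) = 7 - 170 = -163)
T(A) = A²/2 (T(A) = (A*A)/2 = A²/2)
K = -149/2 (K = (-36 + (½)*11²) - 99 = (-36 + (½)*121) - 99 = (-36 + 121/2) - 99 = 49/2 - 99 = -149/2 ≈ -74.500)
z(J) = -149*J²/2
1/(z(-272) + m(284)) = 1/(-149/2*(-272)² - 163) = 1/(-149/2*73984 - 163) = 1/(-5511808 - 163) = 1/(-5511971) = -1/5511971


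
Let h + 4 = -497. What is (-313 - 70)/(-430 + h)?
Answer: 383/931 ≈ 0.41139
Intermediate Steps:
h = -501 (h = -4 - 497 = -501)
(-313 - 70)/(-430 + h) = (-313 - 70)/(-430 - 501) = -383/(-931) = -383*(-1/931) = 383/931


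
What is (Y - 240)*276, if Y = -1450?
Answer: -466440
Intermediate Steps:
(Y - 240)*276 = (-1450 - 240)*276 = -1690*276 = -466440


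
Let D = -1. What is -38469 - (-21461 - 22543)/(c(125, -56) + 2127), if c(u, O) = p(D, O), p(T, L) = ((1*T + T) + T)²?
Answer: -6843815/178 ≈ -38448.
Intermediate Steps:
p(T, L) = 9*T² (p(T, L) = ((T + T) + T)² = (2*T + T)² = (3*T)² = 9*T²)
c(u, O) = 9 (c(u, O) = 9*(-1)² = 9*1 = 9)
-38469 - (-21461 - 22543)/(c(125, -56) + 2127) = -38469 - (-21461 - 22543)/(9 + 2127) = -38469 - (-44004)/2136 = -38469 - 1*(-3667/178) = -38469 + 3667/178 = -6843815/178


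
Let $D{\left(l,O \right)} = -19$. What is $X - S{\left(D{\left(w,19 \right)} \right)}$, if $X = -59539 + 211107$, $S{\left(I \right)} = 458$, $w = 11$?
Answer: $151110$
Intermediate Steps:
$X = 151568$
$X - S{\left(D{\left(w,19 \right)} \right)} = 151568 - 458 = 151110$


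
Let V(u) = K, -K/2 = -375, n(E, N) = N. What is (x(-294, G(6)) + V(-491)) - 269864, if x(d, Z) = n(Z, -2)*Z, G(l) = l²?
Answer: -269186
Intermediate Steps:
x(d, Z) = -2*Z
K = 750 (K = -2*(-375) = 750)
V(u) = 750
(x(-294, G(6)) + V(-491)) - 269864 = (-2*6² + 750) - 269864 = (-2*36 + 750) - 269864 = (-72 + 750) - 269864 = 678 - 269864 = -269186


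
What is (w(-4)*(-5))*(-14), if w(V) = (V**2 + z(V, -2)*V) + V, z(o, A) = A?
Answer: 1400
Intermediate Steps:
w(V) = V**2 - V (w(V) = (V**2 - 2*V) + V = V**2 - V)
(w(-4)*(-5))*(-14) = (-4*(-1 - 4)*(-5))*(-14) = (-4*(-5)*(-5))*(-14) = (20*(-5))*(-14) = -100*(-14) = 1400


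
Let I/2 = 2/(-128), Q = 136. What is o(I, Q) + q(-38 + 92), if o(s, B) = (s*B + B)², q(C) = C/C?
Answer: 277745/16 ≈ 17359.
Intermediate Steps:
q(C) = 1
I = -1/32 (I = 2*(2/(-128)) = 2*(2*(-1/128)) = 2*(-1/64) = -1/32 ≈ -0.031250)
o(s, B) = (B + B*s)² (o(s, B) = (B*s + B)² = (B + B*s)²)
o(I, Q) + q(-38 + 92) = 136²*(1 - 1/32)² + 1 = 18496*(31/32)² + 1 = 18496*(961/1024) + 1 = 277729/16 + 1 = 277745/16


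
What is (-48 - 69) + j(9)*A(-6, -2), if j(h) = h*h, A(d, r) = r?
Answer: -279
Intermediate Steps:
j(h) = h²
(-48 - 69) + j(9)*A(-6, -2) = (-48 - 69) + 9²*(-2) = -117 + 81*(-2) = -117 - 162 = -279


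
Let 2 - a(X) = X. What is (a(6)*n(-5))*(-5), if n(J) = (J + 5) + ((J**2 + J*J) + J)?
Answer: 900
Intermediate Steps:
a(X) = 2 - X
n(J) = 5 + 2*J + 2*J**2 (n(J) = (5 + J) + ((J**2 + J**2) + J) = (5 + J) + (2*J**2 + J) = (5 + J) + (J + 2*J**2) = 5 + 2*J + 2*J**2)
(a(6)*n(-5))*(-5) = ((2 - 1*6)*(5 + 2*(-5) + 2*(-5)**2))*(-5) = ((2 - 6)*(5 - 10 + 2*25))*(-5) = -4*(5 - 10 + 50)*(-5) = -4*45*(-5) = -180*(-5) = 900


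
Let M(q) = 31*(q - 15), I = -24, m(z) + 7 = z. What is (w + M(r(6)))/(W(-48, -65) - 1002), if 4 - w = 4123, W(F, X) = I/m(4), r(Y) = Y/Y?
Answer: 4553/994 ≈ 4.5805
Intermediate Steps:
m(z) = -7 + z
r(Y) = 1
M(q) = -465 + 31*q (M(q) = 31*(-15 + q) = -465 + 31*q)
W(F, X) = 8 (W(F, X) = -24/(-7 + 4) = -24/(-3) = -24*(-⅓) = 8)
w = -4119 (w = 4 - 1*4123 = 4 - 4123 = -4119)
(w + M(r(6)))/(W(-48, -65) - 1002) = (-4119 + (-465 + 31*1))/(8 - 1002) = (-4119 + (-465 + 31))/(-994) = (-4119 - 434)*(-1/994) = -4553*(-1/994) = 4553/994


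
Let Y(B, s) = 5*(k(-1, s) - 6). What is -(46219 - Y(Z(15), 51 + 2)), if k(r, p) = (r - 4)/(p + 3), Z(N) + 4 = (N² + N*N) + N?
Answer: -2589969/56 ≈ -46249.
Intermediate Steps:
Z(N) = -4 + N + 2*N² (Z(N) = -4 + ((N² + N*N) + N) = -4 + ((N² + N²) + N) = -4 + (2*N² + N) = -4 + (N + 2*N²) = -4 + N + 2*N²)
k(r, p) = (-4 + r)/(3 + p)
Y(B, s) = -30 - 25/(3 + s) (Y(B, s) = 5*((-4 - 1)/(3 + s) - 6) = 5*(-5/(3 + s) - 6) = 5*(-6 - 5/(3 + s)) = -30 - 25/(3 + s))
-(46219 - Y(Z(15), 51 + 2)) = -(46219 - 5*(-23 - 6*(51 + 2))/(3 + (51 + 2))) = -(46219 - 5*(-23 - 6*53)/(3 + 53)) = -(46219 - 5*(-23 - 318)/56) = -(46219 - 5*(-341)/56) = -(46219 - 1*(-1705/56)) = -(46219 + 1705/56) = -1*2589969/56 = -2589969/56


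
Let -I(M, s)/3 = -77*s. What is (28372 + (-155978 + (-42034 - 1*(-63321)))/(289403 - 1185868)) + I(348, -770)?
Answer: -134019589879/896465 ≈ -1.4950e+5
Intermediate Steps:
I(M, s) = 231*s (I(M, s) = -(-231)*s = 231*s)
(28372 + (-155978 + (-42034 - 1*(-63321)))/(289403 - 1185868)) + I(348, -770) = (28372 + (-155978 + (-42034 - 1*(-63321)))/(289403 - 1185868)) + 231*(-770) = (28372 + (-155978 + (-42034 + 63321))/(-896465)) - 177870 = (28372 + (-155978 + 21287)*(-1/896465)) - 177870 = (28372 - 134691*(-1/896465)) - 177870 = (28372 + 134691/896465) - 177870 = 25434639671/896465 - 177870 = -134019589879/896465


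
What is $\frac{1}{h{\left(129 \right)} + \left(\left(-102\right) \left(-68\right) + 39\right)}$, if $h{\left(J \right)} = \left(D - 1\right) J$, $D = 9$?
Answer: $\frac{1}{8007} \approx 0.00012489$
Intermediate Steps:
$h{\left(J \right)} = 8 J$ ($h{\left(J \right)} = \left(9 - 1\right) J = 8 J$)
$\frac{1}{h{\left(129 \right)} + \left(\left(-102\right) \left(-68\right) + 39\right)} = \frac{1}{8 \cdot 129 + \left(\left(-102\right) \left(-68\right) + 39\right)} = \frac{1}{1032 + \left(6936 + 39\right)} = \frac{1}{1032 + 6975} = \frac{1}{8007}$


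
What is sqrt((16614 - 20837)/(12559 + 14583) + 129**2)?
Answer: sqrt(7292750218)/662 ≈ 129.00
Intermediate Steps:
sqrt((16614 - 20837)/(12559 + 14583) + 129**2) = sqrt(-4223/27142 + 16641) = sqrt(-4223*1/27142 + 16641) = sqrt(-103/662 + 16641) = sqrt(11016239/662) = sqrt(7292750218)/662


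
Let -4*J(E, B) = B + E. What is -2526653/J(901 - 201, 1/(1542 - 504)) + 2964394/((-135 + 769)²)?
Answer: 2109469485686765/146030815778 ≈ 14445.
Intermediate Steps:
J(E, B) = -B/4 - E/4 (J(E, B) = -(B + E)/4 = -B/4 - E/4)
-2526653/J(901 - 201, 1/(1542 - 504)) + 2964394/((-135 + 769)²) = -2526653/(-1/(4*(1542 - 504)) - (901 - 201)/4) + 2964394/((-135 + 769)²) = -2526653/(-¼/1038 - ¼*700) + 2964394/(634²) = -2526653/(-¼*1/1038 - 175) + 2964394/401956 = -2526653/(-1/4152 - 175) + 2964394*(1/401956) = -2526653/(-726601/4152) + 1482197/200978 = -2526653*(-4152/726601) + 1482197/200978 = 10490663256/726601 + 1482197/200978 = 2109469485686765/146030815778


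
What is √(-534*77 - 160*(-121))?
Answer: I*√21758 ≈ 147.51*I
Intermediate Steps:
√(-534*77 - 160*(-121)) = √(-41118 + 19360) = √(-21758) = I*√21758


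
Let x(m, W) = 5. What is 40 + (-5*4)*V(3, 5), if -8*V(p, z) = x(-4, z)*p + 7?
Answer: 95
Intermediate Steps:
V(p, z) = -7/8 - 5*p/8 (V(p, z) = -(5*p + 7)/8 = -(7 + 5*p)/8 = -7/8 - 5*p/8)
40 + (-5*4)*V(3, 5) = 40 + (-5*4)*(-7/8 - 5/8*3) = 40 - 20*(-7/8 - 15/8) = 40 - 20*(-11/4) = 40 + 55 = 95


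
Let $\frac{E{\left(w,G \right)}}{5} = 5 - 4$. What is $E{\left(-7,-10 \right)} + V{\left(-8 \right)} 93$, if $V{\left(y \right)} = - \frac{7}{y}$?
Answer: $\frac{691}{8} \approx 86.375$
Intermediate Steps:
$E{\left(w,G \right)} = 5$ ($E{\left(w,G \right)} = 5 \left(5 - 4\right) = 5 \cdot 1 = 5$)
$E{\left(-7,-10 \right)} + V{\left(-8 \right)} 93 = 5 + - \frac{7}{-8} \cdot 93 = 5 + \left(-7\right) \left(- \frac{1}{8}\right) 93 = 5 + \frac{7}{8} \cdot 93 = 5 + \frac{651}{8} = \frac{691}{8}$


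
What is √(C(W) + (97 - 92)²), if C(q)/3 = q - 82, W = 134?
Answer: √181 ≈ 13.454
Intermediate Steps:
C(q) = -246 + 3*q (C(q) = 3*(q - 82) = 3*(-82 + q) = -246 + 3*q)
√(C(W) + (97 - 92)²) = √((-246 + 3*134) + (97 - 92)²) = √((-246 + 402) + 5²) = √(156 + 25) = √181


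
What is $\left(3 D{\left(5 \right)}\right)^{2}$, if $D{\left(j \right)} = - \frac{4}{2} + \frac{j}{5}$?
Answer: $9$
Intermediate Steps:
$D{\left(j \right)} = -2 + \frac{j}{5}$ ($D{\left(j \right)} = \left(-4\right) \frac{1}{2} + j \frac{1}{5} = -2 + \frac{j}{5}$)
$\left(3 D{\left(5 \right)}\right)^{2} = \left(3 \left(-2 + \frac{1}{5} \cdot 5\right)\right)^{2} = \left(3 \left(-2 + 1\right)\right)^{2} = \left(3 \left(-1\right)\right)^{2} = \left(-3\right)^{2} = 9$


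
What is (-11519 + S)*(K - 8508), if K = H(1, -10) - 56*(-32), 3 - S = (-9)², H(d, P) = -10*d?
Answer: 78001422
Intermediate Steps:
S = -78 (S = 3 - 1*(-9)² = 3 - 1*81 = 3 - 81 = -78)
K = 1782 (K = -10*1 - 56*(-32) = -10 + 1792 = 1782)
(-11519 + S)*(K - 8508) = (-11519 - 78)*(1782 - 8508) = -11597*(-6726) = 78001422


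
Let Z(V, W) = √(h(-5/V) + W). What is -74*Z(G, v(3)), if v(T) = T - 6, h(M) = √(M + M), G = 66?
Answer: -74*√(-3267 + 33*I*√165)/33 ≈ -8.2978 - 128.44*I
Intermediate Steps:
h(M) = √2*√M (h(M) = √(2*M) = √2*√M)
v(T) = -6 + T
Z(V, W) = √(W + √10*√(-1/V)) (Z(V, W) = √(√2*√(-5/V) + W) = √(√2*(√5*√(-1/V)) + W) = √(√10*√(-1/V) + W) = √(W + √10*√(-1/V)))
-74*Z(G, v(3)) = -74*√((-6 + 3) + √10*√(-1/66)) = -74*√(-3 + √10*√(-1*1/66)) = -74*√(-3 + √10*√(-1/66)) = -74*√(-3 + √10*(I*√66/66)) = -74*√(-3 + I*√165/33)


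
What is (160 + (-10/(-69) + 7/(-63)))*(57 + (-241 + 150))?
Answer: -1126318/207 ≈ -5441.1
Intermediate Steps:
(160 + (-10/(-69) + 7/(-63)))*(57 + (-241 + 150)) = (160 + (-10*(-1/69) + 7*(-1/63)))*(57 - 91) = (160 + (10/69 - ⅑))*(-34) = (160 + 7/207)*(-34) = (33127/207)*(-34) = -1126318/207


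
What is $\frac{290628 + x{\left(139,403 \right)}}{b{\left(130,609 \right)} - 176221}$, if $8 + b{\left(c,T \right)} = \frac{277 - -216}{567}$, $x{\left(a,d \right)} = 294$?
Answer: $- \frac{82476387}{49960675} \approx -1.6508$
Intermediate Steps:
$b{\left(c,T \right)} = - \frac{4043}{567}$ ($b{\left(c,T \right)} = -8 + \frac{277 - -216}{567} = -8 + \left(277 + 216\right) \frac{1}{567} = -8 + 493 \cdot \frac{1}{567} = -8 + \frac{493}{567} = - \frac{4043}{567}$)
$\frac{290628 + x{\left(139,403 \right)}}{b{\left(130,609 \right)} - 176221} = \frac{290628 + 294}{- \frac{4043}{567} - 176221} = \frac{290922}{- \frac{99921350}{567}} = 290922 \left(- \frac{567}{99921350}\right) = - \frac{82476387}{49960675}$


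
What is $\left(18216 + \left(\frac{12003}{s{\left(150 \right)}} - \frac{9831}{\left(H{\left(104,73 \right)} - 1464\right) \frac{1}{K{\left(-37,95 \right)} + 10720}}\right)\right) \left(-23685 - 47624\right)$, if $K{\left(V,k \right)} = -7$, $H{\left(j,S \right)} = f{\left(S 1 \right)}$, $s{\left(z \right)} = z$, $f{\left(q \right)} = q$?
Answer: $- \frac{466251282383369}{69550} \approx -6.7038 \cdot 10^{9}$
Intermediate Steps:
$H{\left(j,S \right)} = S$ ($H{\left(j,S \right)} = S 1 = S$)
$\left(18216 + \left(\frac{12003}{s{\left(150 \right)}} - \frac{9831}{\left(H{\left(104,73 \right)} - 1464\right) \frac{1}{K{\left(-37,95 \right)} + 10720}}\right)\right) \left(-23685 - 47624\right) = \left(18216 - \left(- \frac{4001}{50} + 9831 \frac{-7 + 10720}{73 - 1464}\right)\right) \left(-23685 - 47624\right) = \left(18216 - \left(- \frac{4001}{50} + \frac{9831}{\left(-1391\right) \frac{1}{10713}}\right)\right) \left(-71309\right) = \left(18216 - \left(- \frac{4001}{50} + \frac{9831}{- \frac{1391}{10713}}\right)\right) \left(-71309\right) = \left(18216 + \left(\frac{4001}{50} - - \frac{105319503}{1391}\right)\right) \left(-71309\right) = \left(18216 + \left(\frac{4001}{50} + \frac{105319503}{1391}\right)\right) \left(-71309\right) = \left(18216 + \frac{5271540541}{69550}\right) \left(-71309\right) = \frac{6538463341}{69550} \left(-71309\right) = - \frac{466251282383369}{69550}$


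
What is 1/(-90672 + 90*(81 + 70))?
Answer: -1/77082 ≈ -1.2973e-5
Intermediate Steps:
1/(-90672 + 90*(81 + 70)) = 1/(-90672 + 90*151) = 1/(-90672 + 13590) = 1/(-77082) = -1/77082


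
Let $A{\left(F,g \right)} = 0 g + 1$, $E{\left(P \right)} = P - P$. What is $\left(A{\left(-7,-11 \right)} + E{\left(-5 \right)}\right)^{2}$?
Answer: $1$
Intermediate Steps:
$E{\left(P \right)} = 0$
$A{\left(F,g \right)} = 1$ ($A{\left(F,g \right)} = 0 + 1 = 1$)
$\left(A{\left(-7,-11 \right)} + E{\left(-5 \right)}\right)^{2} = \left(1 + 0\right)^{2} = 1^{2} = 1$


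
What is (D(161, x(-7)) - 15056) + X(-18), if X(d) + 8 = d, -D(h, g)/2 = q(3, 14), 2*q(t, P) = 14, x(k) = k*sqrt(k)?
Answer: -15096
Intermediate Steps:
x(k) = k**(3/2)
q(t, P) = 7 (q(t, P) = (1/2)*14 = 7)
D(h, g) = -14 (D(h, g) = -2*7 = -14)
X(d) = -8 + d
(D(161, x(-7)) - 15056) + X(-18) = (-14 - 15056) + (-8 - 18) = -15070 - 26 = -15096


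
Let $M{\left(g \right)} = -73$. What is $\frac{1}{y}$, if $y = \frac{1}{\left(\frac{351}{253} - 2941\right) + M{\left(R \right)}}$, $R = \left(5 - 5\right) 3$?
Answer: $- \frac{762191}{253} \approx -3012.6$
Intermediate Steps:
$R = 0$ ($R = 0 \cdot 3 = 0$)
$y = - \frac{253}{762191}$ ($y = \frac{1}{\left(\frac{351}{253} - 2941\right) - 73} = \frac{1}{- \frac{743722}{253} - 73} = \frac{1}{- \frac{762191}{253}} = - \frac{253}{762191} \approx -0.00033194$)
$\frac{1}{y} = \frac{1}{- \frac{253}{762191}} = - \frac{762191}{253}$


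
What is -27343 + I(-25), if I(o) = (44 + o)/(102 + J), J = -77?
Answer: -683556/25 ≈ -27342.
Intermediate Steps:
I(o) = 44/25 + o/25 (I(o) = (44 + o)/(102 - 77) = (44 + o)/25 = (44 + o)*(1/25) = 44/25 + o/25)
-27343 + I(-25) = -27343 + (44/25 + (1/25)*(-25)) = -27343 + (44/25 - 1) = -27343 + 19/25 = -683556/25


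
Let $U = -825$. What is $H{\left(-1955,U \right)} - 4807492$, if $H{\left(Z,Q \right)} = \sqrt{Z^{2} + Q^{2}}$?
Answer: $-4807492 + 5 \sqrt{180106} \approx -4.8054 \cdot 10^{6}$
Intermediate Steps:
$H{\left(Z,Q \right)} = \sqrt{Q^{2} + Z^{2}}$
$H{\left(-1955,U \right)} - 4807492 = \sqrt{\left(-825\right)^{2} + \left(-1955\right)^{2}} - 4807492 = \sqrt{680625 + 3822025} - 4807492 = \sqrt{4502650} - 4807492 = 5 \sqrt{180106} - 4807492 = -4807492 + 5 \sqrt{180106}$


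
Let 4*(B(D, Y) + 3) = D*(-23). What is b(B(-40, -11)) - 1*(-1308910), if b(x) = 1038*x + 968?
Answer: 1545504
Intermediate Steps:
B(D, Y) = -3 - 23*D/4 (B(D, Y) = -3 + (D*(-23))/4 = -3 + (-23*D)/4 = -3 - 23*D/4)
b(x) = 968 + 1038*x
b(B(-40, -11)) - 1*(-1308910) = (968 + 1038*(-3 - 23/4*(-40))) - 1*(-1308910) = (968 + 1038*(-3 + 230)) + 1308910 = (968 + 1038*227) + 1308910 = (968 + 235626) + 1308910 = 236594 + 1308910 = 1545504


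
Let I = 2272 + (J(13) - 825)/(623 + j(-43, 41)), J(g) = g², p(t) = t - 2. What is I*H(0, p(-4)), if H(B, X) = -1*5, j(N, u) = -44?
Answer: -6574160/579 ≈ -11354.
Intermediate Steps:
p(t) = -2 + t
H(B, X) = -5
I = 1314832/579 (I = 2272 + (13² - 825)/(623 - 44) = 2272 + (169 - 825)/579 = 2272 - 656*1/579 = 2272 - 656/579 = 1314832/579 ≈ 2270.9)
I*H(0, p(-4)) = (1314832/579)*(-5) = -6574160/579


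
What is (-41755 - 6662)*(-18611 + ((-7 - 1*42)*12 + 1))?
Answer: 929509566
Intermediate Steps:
(-41755 - 6662)*(-18611 + ((-7 - 1*42)*12 + 1)) = -48417*(-18611 + ((-7 - 42)*12 + 1)) = -48417*(-18611 + (-49*12 + 1)) = -48417*(-18611 + (-588 + 1)) = -48417*(-18611 - 587) = -48417*(-19198) = 929509566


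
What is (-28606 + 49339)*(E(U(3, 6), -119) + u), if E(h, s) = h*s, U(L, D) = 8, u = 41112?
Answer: 832637280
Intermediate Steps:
(-28606 + 49339)*(E(U(3, 6), -119) + u) = (-28606 + 49339)*(8*(-119) + 41112) = 20733*(-952 + 41112) = 20733*40160 = 832637280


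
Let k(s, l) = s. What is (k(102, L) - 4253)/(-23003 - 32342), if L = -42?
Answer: 4151/55345 ≈ 0.075002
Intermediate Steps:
(k(102, L) - 4253)/(-23003 - 32342) = (102 - 4253)/(-23003 - 32342) = -4151/(-55345) = -4151*(-1/55345) = 4151/55345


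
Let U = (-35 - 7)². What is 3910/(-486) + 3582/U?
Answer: -143233/23814 ≈ -6.0147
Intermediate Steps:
U = 1764 (U = (-42)² = 1764)
3910/(-486) + 3582/U = 3910/(-486) + 3582/1764 = 3910*(-1/486) + 3582*(1/1764) = -1955/243 + 199/98 = -143233/23814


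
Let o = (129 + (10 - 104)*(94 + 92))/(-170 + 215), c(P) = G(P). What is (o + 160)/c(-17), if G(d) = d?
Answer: 677/51 ≈ 13.275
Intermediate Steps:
c(P) = P
o = -1157/3 (o = (129 - 94*186)/45 = (129 - 17484)*(1/45) = -17355*1/45 = -1157/3 ≈ -385.67)
(o + 160)/c(-17) = (-1157/3 + 160)/(-17) = -1/17*(-677/3) = 677/51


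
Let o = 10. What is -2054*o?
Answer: -20540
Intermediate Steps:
-2054*o = -2054*10 = -1*20540 = -20540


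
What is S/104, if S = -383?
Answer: -383/104 ≈ -3.6827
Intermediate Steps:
S/104 = -383/104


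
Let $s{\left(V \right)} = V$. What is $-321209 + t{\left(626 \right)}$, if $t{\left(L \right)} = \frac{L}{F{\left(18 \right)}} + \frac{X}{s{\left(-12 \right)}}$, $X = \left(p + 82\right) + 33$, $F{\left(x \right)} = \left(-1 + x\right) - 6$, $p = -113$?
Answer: $- \frac{21196049}{66} \approx -3.2115 \cdot 10^{5}$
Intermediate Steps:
$F{\left(x \right)} = -7 + x$
$X = 2$ ($X = \left(-113 + 82\right) + 33 = -31 + 33 = 2$)
$t{\left(L \right)} = - \frac{1}{6} + \frac{L}{11}$ ($t{\left(L \right)} = \frac{L}{-7 + 18} + \frac{2}{-12} = \frac{L}{11} + 2 \left(- \frac{1}{12}\right) = L \frac{1}{11} - \frac{1}{6} = \frac{L}{11} - \frac{1}{6} = - \frac{1}{6} + \frac{L}{11}$)
$-321209 + t{\left(626 \right)} = -321209 + \left(- \frac{1}{6} + \frac{1}{11} \cdot 626\right) = -321209 + \left(- \frac{1}{6} + \frac{626}{11}\right) = -321209 + \frac{3745}{66} = - \frac{21196049}{66}$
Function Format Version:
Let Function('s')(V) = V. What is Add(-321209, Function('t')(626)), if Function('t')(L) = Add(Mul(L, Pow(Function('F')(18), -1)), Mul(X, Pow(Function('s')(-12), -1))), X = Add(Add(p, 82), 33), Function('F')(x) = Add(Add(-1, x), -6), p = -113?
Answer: Rational(-21196049, 66) ≈ -3.2115e+5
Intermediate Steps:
Function('F')(x) = Add(-7, x)
X = 2 (X = Add(Add(-113, 82), 33) = Add(-31, 33) = 2)
Function('t')(L) = Add(Rational(-1, 6), Mul(Rational(1, 11), L)) (Function('t')(L) = Add(Mul(L, Pow(Add(-7, 18), -1)), Mul(2, Pow(-12, -1))) = Add(Mul(L, Pow(11, -1)), Mul(2, Rational(-1, 12))) = Add(Mul(L, Rational(1, 11)), Rational(-1, 6)) = Add(Mul(Rational(1, 11), L), Rational(-1, 6)) = Add(Rational(-1, 6), Mul(Rational(1, 11), L)))
Add(-321209, Function('t')(626)) = Add(-321209, Add(Rational(-1, 6), Mul(Rational(1, 11), 626))) = Add(-321209, Add(Rational(-1, 6), Rational(626, 11))) = Add(-321209, Rational(3745, 66)) = Rational(-21196049, 66)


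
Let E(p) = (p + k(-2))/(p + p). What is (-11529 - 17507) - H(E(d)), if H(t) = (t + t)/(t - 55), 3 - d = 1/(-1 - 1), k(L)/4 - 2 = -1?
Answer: -4384430/151 ≈ -29036.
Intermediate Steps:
k(L) = 4 (k(L) = 8 + 4*(-1) = 8 - 4 = 4)
d = 7/2 (d = 3 - 1/(-1 - 1) = 3 - 1/(-2) = 3 - 1*(-½) = 3 + ½ = 7/2 ≈ 3.5000)
E(p) = (4 + p)/(2*p) (E(p) = (p + 4)/(p + p) = (4 + p)/((2*p)) = (4 + p)*(1/(2*p)) = (4 + p)/(2*p))
H(t) = 2*t/(-55 + t) (H(t) = (2*t)/(-55 + t) = 2*t/(-55 + t))
(-11529 - 17507) - H(E(d)) = (-11529 - 17507) - 2*(4 + 7/2)/(2*(7/2))/(-55 + (4 + 7/2)/(2*(7/2))) = -29036 - 2*(½)*(2/7)*(15/2)/(-55 + (½)*(2/7)*(15/2)) = -29036 - 2*15/(14*(-55 + 15/14)) = -29036 - 2*15/(14*(-755/14)) = -29036 - 2*15*(-14)/(14*755) = -29036 - 1*(-6/151) = -29036 + 6/151 = -4384430/151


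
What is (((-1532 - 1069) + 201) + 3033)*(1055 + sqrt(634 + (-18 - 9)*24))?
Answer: 667815 + 633*I*sqrt(14) ≈ 6.6782e+5 + 2368.5*I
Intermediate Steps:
(((-1532 - 1069) + 201) + 3033)*(1055 + sqrt(634 + (-18 - 9)*24)) = ((-2601 + 201) + 3033)*(1055 + sqrt(634 - 27*24)) = (-2400 + 3033)*(1055 + sqrt(634 - 648)) = 633*(1055 + sqrt(-14)) = 633*(1055 + I*sqrt(14)) = 667815 + 633*I*sqrt(14)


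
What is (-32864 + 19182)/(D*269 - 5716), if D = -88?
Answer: 6841/14694 ≈ 0.46556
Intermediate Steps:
(-32864 + 19182)/(D*269 - 5716) = (-32864 + 19182)/(-88*269 - 5716) = -13682/(-23672 - 5716) = -13682/(-29388) = -13682*(-1/29388) = 6841/14694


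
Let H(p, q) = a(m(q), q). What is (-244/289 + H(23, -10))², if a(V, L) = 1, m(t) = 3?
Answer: 2025/83521 ≈ 0.024245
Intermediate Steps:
H(p, q) = 1
(-244/289 + H(23, -10))² = (-244/289 + 1)² = (45/289)² = 2025/83521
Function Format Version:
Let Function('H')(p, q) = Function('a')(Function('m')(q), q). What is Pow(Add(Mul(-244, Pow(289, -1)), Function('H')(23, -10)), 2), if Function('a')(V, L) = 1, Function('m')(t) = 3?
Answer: Rational(2025, 83521) ≈ 0.024245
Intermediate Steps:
Function('H')(p, q) = 1
Pow(Add(Mul(-244, Pow(289, -1)), Function('H')(23, -10)), 2) = Pow(Add(Mul(-244, Pow(289, -1)), 1), 2) = Pow(Add(Mul(-244, Rational(1, 289)), 1), 2) = Pow(Add(Rational(-244, 289), 1), 2) = Pow(Rational(45, 289), 2) = Rational(2025, 83521)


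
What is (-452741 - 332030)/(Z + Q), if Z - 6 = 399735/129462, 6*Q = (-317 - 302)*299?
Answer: 50799011601/1996158115 ≈ 25.448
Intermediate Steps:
Q = -185081/6 (Q = ((-317 - 302)*299)/6 = (-619*299)/6 = (⅙)*(-185081) = -185081/6 ≈ -30847.)
Z = 392169/43154 (Z = 6 + 399735/129462 = 6 + 399735*(1/129462) = 6 + 133245/43154 = 392169/43154 ≈ 9.0877)
(-452741 - 332030)/(Z + Q) = (-452741 - 332030)/(392169/43154 - 185081/6) = -784771/(-1996158115/64731) = -784771*(-64731/1996158115) = 50799011601/1996158115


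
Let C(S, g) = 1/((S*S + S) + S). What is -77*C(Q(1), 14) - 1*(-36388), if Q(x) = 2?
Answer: 291027/8 ≈ 36378.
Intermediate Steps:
C(S, g) = 1/(S² + 2*S) (C(S, g) = 1/((S² + S) + S) = 1/((S + S²) + S) = 1/(S² + 2*S))
-77*C(Q(1), 14) - 1*(-36388) = -77/(2*(2 + 2)) - 1*(-36388) = -77/(2*4) + 36388 = -77*⅛ + 36388 = -77/8 + 36388 = 291027/8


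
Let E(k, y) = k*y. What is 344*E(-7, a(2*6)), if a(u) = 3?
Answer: -7224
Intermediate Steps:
344*E(-7, a(2*6)) = 344*(-7*3) = 344*(-21) = -7224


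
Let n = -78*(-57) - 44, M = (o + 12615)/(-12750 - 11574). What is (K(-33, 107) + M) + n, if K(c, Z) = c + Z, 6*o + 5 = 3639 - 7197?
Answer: 653173217/145944 ≈ 4475.5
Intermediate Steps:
o = -3563/6 (o = -5/6 + (3639 - 7197)/6 = -5/6 + (1/6)*(-3558) = -5/6 - 593 = -3563/6 ≈ -593.83)
K(c, Z) = Z + c
M = -72127/145944 (M = (-3563/6 + 12615)/(-12750 - 11574) = (72127/6)/(-24324) = (72127/6)*(-1/24324) = -72127/145944 ≈ -0.49421)
n = 4402 (n = 4446 - 44 = 4402)
(K(-33, 107) + M) + n = ((107 - 33) - 72127/145944) + 4402 = (74 - 72127/145944) + 4402 = 10727729/145944 + 4402 = 653173217/145944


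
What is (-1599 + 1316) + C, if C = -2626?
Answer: -2909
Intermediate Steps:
(-1599 + 1316) + C = (-1599 + 1316) - 2626 = -283 - 2626 = -2909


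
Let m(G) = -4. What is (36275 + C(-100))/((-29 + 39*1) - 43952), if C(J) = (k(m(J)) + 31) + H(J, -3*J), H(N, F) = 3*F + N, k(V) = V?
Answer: -18551/21971 ≈ -0.84434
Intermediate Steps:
H(N, F) = N + 3*F
C(J) = 27 - 8*J (C(J) = (-4 + 31) + (J + 3*(-3*J)) = 27 + (J - 9*J) = 27 - 8*J)
(36275 + C(-100))/((-29 + 39*1) - 43952) = (36275 + (27 - 8*(-100)))/((-29 + 39*1) - 43952) = (36275 + (27 + 800))/((-29 + 39) - 43952) = (36275 + 827)/(10 - 43952) = 37102/(-43942) = 37102*(-1/43942) = -18551/21971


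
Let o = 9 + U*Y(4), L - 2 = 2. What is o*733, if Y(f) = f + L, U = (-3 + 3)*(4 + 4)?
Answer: 6597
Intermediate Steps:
L = 4 (L = 2 + 2 = 4)
U = 0 (U = 0*8 = 0)
Y(f) = 4 + f (Y(f) = f + 4 = 4 + f)
o = 9 (o = 9 + 0*(4 + 4) = 9 + 0*8 = 9 + 0 = 9)
o*733 = 9*733 = 6597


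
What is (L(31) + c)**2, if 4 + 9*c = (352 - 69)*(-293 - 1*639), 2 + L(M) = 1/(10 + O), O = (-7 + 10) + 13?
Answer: 5226129761329/6084 ≈ 8.5900e+8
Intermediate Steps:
O = 16 (O = 3 + 13 = 16)
L(M) = -51/26 (L(M) = -2 + 1/(10 + 16) = -2 + 1/26 = -51/26)
c = -87920/3 (c = -4/9 + ((352 - 69)*(-293 - 1*639))/9 = -4/9 + (283*(-293 - 639))/9 = -4/9 + (283*(-932))/9 = -4/9 + (1/9)*(-263756) = -4/9 - 263756/9 = -87920/3 ≈ -29307.)
(L(31) + c)**2 = (-51/26 - 87920/3)**2 = (-2286073/78)**2 = 5226129761329/6084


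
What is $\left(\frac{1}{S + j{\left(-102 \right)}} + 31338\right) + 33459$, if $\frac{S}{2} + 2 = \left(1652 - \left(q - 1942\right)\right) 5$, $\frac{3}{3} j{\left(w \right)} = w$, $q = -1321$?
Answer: $\frac{3177904069}{49044} \approx 64797.0$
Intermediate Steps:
$j{\left(w \right)} = w$
$S = 49146$ ($S = -4 + 2 \left(1652 - \left(-1321 - 1942\right)\right) 5 = -4 + 2 \left(1652 - -3263\right) 5 = -4 + 2 \left(1652 + 3263\right) 5 = -4 + 2 \cdot 4915 \cdot 5 = -4 + 2 \cdot 24575 = -4 + 49150 = 49146$)
$\left(\frac{1}{S + j{\left(-102 \right)}} + 31338\right) + 33459 = \left(\frac{1}{49146 - 102} + 31338\right) + 33459 = \left(\frac{1}{49044} + 31338\right) + 33459 = \frac{1536940873}{49044} + 33459 = \frac{3177904069}{49044}$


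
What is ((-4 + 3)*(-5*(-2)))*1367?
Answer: -13670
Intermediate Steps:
((-4 + 3)*(-5*(-2)))*1367 = -1*10*1367 = -10*1367 = -13670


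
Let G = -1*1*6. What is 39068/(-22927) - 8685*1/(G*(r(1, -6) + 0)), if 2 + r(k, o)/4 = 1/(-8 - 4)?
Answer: -40214879/229270 ≈ -175.40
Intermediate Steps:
G = -6 (G = -1*6 = -6)
r(k, o) = -25/3 (r(k, o) = -8 + 4/(-8 - 4) = -8 + 4/(-12) = -8 + 4*(-1/12) = -8 - 1/3 = -25/3)
39068/(-22927) - 8685*1/(G*(r(1, -6) + 0)) = 39068/(-22927) - 8685*(-1/(6*(-25/3 + 0))) = 39068*(-1/22927) - 8685/((-25/3*(-6))) = -39068/22927 - 8685/50 = -39068/22927 - 8685*1/50 = -39068/22927 - 1737/10 = -40214879/229270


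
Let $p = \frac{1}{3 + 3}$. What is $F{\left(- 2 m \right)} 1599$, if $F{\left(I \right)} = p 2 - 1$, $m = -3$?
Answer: $-1066$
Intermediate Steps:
$p = \frac{1}{6} \approx 0.16667$
$F{\left(I \right)} = - \frac{2}{3}$ ($F{\left(I \right)} = \frac{1}{6} \cdot 2 - 1 = \frac{1}{3} - 1 = - \frac{2}{3}$)
$F{\left(- 2 m \right)} 1599 = \left(- \frac{2}{3}\right) 1599 = -1066$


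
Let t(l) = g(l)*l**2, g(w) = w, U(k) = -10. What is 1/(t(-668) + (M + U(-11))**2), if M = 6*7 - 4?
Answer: -1/298076848 ≈ -3.3548e-9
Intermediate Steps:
t(l) = l**3 (t(l) = l*l**2 = l**3)
M = 38 (M = 42 - 4 = 38)
1/(t(-668) + (M + U(-11))**2) = 1/((-668)**3 + (38 - 10)**2) = 1/(-298077632 + 28**2) = 1/(-298077632 + 784) = 1/(-298076848) = -1/298076848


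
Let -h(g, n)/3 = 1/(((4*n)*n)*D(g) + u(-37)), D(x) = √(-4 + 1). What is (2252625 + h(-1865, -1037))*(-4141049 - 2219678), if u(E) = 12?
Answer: 19082181*(-3229870791500*√3 + 9010499*I)/(4*(-3*I + 1075369*√3)) ≈ -1.4328e+13 - 2.5625*I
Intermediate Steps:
D(x) = I*√3 (D(x) = √(-3) = I*√3)
h(g, n) = -3/(12 + 4*I*√3*n²) (h(g, n) = -3/(((4*n)*n)*(I*√3) + 12) = -3/((4*n²)*(I*√3) + 12) = -3/(4*I*√3*n² + 12) = -3/(12 + 4*I*√3*n²))
(2252625 + h(-1865, -1037))*(-4141049 - 2219678) = (2252625 - 3/(12 + 4*I*√3*(-1037)²))*(-4141049 - 2219678) = (2252625 - 3/(12 + 4*I*√3*1075369))*(-6360727) = (2252625 - 3/(12 + 4301476*I*√3))*(-6360727) = -14328332658375 + 19082181/(12 + 4301476*I*√3)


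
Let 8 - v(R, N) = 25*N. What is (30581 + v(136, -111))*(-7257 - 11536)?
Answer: -627009652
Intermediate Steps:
v(R, N) = 8 - 25*N
(30581 + v(136, -111))*(-7257 - 11536) = (30581 + (8 - 25*(-111)))*(-7257 - 11536) = (30581 + (8 + 2775))*(-18793) = (30581 + 2783)*(-18793) = 33364*(-18793) = -627009652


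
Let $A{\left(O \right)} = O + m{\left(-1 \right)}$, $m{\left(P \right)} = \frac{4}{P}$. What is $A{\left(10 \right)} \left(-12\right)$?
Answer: $-72$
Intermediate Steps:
$A{\left(O \right)} = -4 + O$ ($A{\left(O \right)} = O + \frac{4}{-1} = O + 4 \left(-1\right) = O - 4 = -4 + O$)
$A{\left(10 \right)} \left(-12\right) = \left(-4 + 10\right) \left(-12\right) = 6 \left(-12\right) = -72$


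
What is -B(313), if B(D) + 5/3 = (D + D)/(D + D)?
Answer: ⅔ ≈ 0.66667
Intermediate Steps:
B(D) = -⅔ (B(D) = -5/3 + (D + D)/(D + D) = -5/3 + (2*D)/((2*D)) = -5/3 + (2*D)*(1/(2*D)) = -5/3 + 1 = -⅔)
-B(313) = -1*(-⅔) = ⅔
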